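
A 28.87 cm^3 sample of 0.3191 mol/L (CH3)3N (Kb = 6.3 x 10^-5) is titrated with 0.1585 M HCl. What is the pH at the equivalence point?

5.39

n((CH3)3N) = 0.3191 x 0.02887 = 0.009212 mol; V(HCl) at equivalence = 0.009212/0.1585 = 0.05812 L.
At equivalence the base is fully converted to (CH3)3NH+; total volume = 0.08699 L, so [(CH3)3NH+] = 0.009212/0.08699 = 0.1059 M.
Ka((CH3)3NH+) = Kw/Kb = 1.0e-14 / 6.3 x 10^-5 = 1.59e-10.
[H^+] = sqrt(Ka x [(CH3)3NH+]) = sqrt(1.59e-10 x 0.1059) = 4.10e-6 M.
pH = -log(4.10e-6) = 5.39.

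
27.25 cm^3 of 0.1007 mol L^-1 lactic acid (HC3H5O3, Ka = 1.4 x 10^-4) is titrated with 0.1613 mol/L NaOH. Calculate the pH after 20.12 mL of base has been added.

n(acid) = 0.1007 x 0.02725 = 0.002744 mol; n(NaOH) added = 0.1613 x 0.02012 = 0.003245 mol.
Base is in excess by 0.003245 - 0.002744 = 0.0005013 mol in a total volume of 0.04737 L.
[OH^-] = 0.0005013/0.04737 = 0.01058 M, so pOH = 1.98 and pH = 14.00 - 1.98 = 12.02.

12.02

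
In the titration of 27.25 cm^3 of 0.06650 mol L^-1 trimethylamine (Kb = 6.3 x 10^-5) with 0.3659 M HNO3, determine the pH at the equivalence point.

5.52

n((CH3)3N) = 0.06650 x 0.02725 = 0.001812 mol; V(HNO3) at equivalence = 0.001812/0.3659 = 0.004953 L.
At equivalence the base is fully converted to (CH3)3NH+; total volume = 0.03220 L, so [(CH3)3NH+] = 0.001812/0.03220 = 0.05627 M.
Ka((CH3)3NH+) = Kw/Kb = 1.0e-14 / 6.3 x 10^-5 = 1.59e-10.
[H^+] = sqrt(Ka x [(CH3)3NH+]) = sqrt(1.59e-10 x 0.05627) = 2.99e-6 M.
pH = -log(2.99e-6) = 5.52.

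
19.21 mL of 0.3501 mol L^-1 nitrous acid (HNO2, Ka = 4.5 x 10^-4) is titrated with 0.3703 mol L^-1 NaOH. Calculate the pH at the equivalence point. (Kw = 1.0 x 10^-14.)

n(HNO2) = 0.3501 x 0.01921 = 0.006725 mol; V(NaOH) at equivalence = 0.006725/0.3703 = 0.01816 L.
At equivalence all the acid is converted to NO2-; total volume = 0.01921 + 0.01816 = 0.03737 L, so [NO2-] = 0.006725/0.03737 = 0.1800 M.
Kb = Kw/Ka = 1.0e-14 / 4.5 x 10^-4 = 2.22e-11.
[OH^-] = sqrt(Kb x [NO2-]) = sqrt(2.22e-11 x 0.1800) = 2.00e-6 M.
pOH = 5.70, so pH = 14.00 - 5.70 = 8.30.

8.30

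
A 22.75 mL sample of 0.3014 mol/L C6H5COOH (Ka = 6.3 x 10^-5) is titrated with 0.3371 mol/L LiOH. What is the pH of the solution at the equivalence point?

8.70

n(C6H5COOH) = 0.3014 x 0.02275 = 0.006857 mol; V(LiOH) at equivalence = 0.006857/0.3371 = 0.02034 L.
At equivalence all the acid is converted to C6H5COO-; total volume = 0.02275 + 0.02034 = 0.04309 L, so [C6H5COO-] = 0.006857/0.04309 = 0.1591 M.
Kb = Kw/Ka = 1.0e-14 / 6.3 x 10^-5 = 1.59e-10.
[OH^-] = sqrt(Kb x [C6H5COO-]) = sqrt(1.59e-10 x 0.1591) = 5.03e-6 M.
pOH = 5.30, so pH = 14.00 - 5.30 = 8.70.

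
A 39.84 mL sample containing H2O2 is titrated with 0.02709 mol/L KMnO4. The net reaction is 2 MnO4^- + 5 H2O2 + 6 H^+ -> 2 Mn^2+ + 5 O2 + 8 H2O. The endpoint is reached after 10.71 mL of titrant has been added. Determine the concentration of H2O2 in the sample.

n(KMnO4) = 0.02709 x 0.01071 = 0.0002901 mol.
From the balanced equation, 2 mol KMnO4 reacts with 5 mol H2O2, so n(H2O2) = 0.0002901 x 5/2 = 0.0007253 mol.
[H2O2] = 0.0007253 / 0.03984 L = 0.0182 M.

0.0182 M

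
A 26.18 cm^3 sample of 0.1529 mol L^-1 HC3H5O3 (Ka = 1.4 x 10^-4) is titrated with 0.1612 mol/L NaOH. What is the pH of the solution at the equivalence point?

n(HC3H5O3) = 0.1529 x 0.02618 = 0.004003 mol; V(NaOH) at equivalence = 0.004003/0.1612 = 0.02483 L.
At equivalence all the acid is converted to C3H5O3-; total volume = 0.02618 + 0.02483 = 0.05101 L, so [C3H5O3-] = 0.004003/0.05101 = 0.07847 M.
Kb = Kw/Ka = 1.0e-14 / 1.4 x 10^-4 = 7.14e-11.
[OH^-] = sqrt(Kb x [C3H5O3-]) = sqrt(7.14e-11 x 0.07847) = 2.37e-6 M.
pOH = 5.63, so pH = 14.00 - 5.63 = 8.37.

8.37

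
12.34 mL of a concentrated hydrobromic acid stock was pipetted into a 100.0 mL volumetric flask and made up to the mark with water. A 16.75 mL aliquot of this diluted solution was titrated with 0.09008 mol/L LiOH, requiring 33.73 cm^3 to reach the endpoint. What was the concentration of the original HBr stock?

n(LiOH) = 0.09008 x 0.03373 = 0.003038 mol.
n(HBr) in the aliquot = 0.003038 mol.
[diluted HBr] = 0.003038 / 0.01675 = 0.1814 M.
Dilution factor = 100.0/12.34 = 8.104, so [stock] = 0.1814 x 8.104 = 1.47 M.

1.47 M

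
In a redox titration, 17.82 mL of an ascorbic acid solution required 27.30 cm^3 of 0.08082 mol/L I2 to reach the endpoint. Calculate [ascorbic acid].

n(I2) = 0.08082 x 0.02730 = 0.002206 mol.
From the balanced equation, 1 mol I2 reacts with 1 mol ascorbic acid, so n(ascorbic acid) = 0.002206 x 1/1 = 0.002206 mol.
[ascorbic acid] = 0.002206 / 0.01782 L = 0.124 M.

0.124 M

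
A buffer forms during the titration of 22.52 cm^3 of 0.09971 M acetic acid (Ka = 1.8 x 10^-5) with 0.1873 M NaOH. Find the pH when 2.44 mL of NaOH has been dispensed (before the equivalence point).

4.15

Initial n(CH3COOH) = 0.09971 x 0.02252 = 0.002245 mol.
n(NaOH) added = 0.1873 x 0.002440 = 0.0004570 mol, converting that many moles of CH3COOH to CH3COO-.
Remaining n(CH3COOH) = 0.001788 mol; n(CH3COO-) = 0.0004570 mol.
By Henderson-Hasselbalch, pH = pKa + log([A^-]/[HA]) = 4.74 + log(0.0004570/0.001788) = 4.74 + (-0.59) = 4.15.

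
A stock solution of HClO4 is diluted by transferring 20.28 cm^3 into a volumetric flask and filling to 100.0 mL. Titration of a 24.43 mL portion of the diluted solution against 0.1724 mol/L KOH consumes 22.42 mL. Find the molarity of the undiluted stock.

0.780 M

n(KOH) = 0.1724 x 0.02242 = 0.003865 mol.
n(HClO4) in the aliquot = 0.003865 mol.
[diluted HClO4] = 0.003865 / 0.02443 = 0.1582 M.
Dilution factor = 100.0/20.28 = 4.931, so [stock] = 0.1582 x 4.931 = 0.780 M.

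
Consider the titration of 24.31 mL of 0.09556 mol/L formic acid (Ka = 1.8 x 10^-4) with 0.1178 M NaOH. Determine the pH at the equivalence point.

8.23

n(HCOOH) = 0.09556 x 0.02431 = 0.002323 mol; V(NaOH) at equivalence = 0.002323/0.1178 = 0.01972 L.
At equivalence all the acid is converted to HCOO-; total volume = 0.02431 + 0.01972 = 0.04403 L, so [HCOO-] = 0.002323/0.04403 = 0.05276 M.
Kb = Kw/Ka = 1.0e-14 / 1.8 x 10^-4 = 5.56e-11.
[OH^-] = sqrt(Kb x [HCOO-]) = sqrt(5.56e-11 x 0.05276) = 1.71e-6 M.
pOH = 5.77, so pH = 14.00 - 5.77 = 8.23.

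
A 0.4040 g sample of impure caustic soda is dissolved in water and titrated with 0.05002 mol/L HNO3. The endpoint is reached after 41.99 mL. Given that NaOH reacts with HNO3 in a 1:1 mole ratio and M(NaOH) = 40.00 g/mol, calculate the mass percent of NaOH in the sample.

n(HNO3) = 0.05002 x 0.04199 = 0.002100 mol.
n(NaOH) = 0.002100 / 1 = 0.002100 mol.
mass of NaOH = 0.002100 x 40.00 = 0.08401 g.
% purity = 0.08401 / 0.4040 x 100 = 20.8%.

20.8%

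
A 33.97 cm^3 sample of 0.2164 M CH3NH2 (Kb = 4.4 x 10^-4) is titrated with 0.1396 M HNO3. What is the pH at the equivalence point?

n(CH3NH2) = 0.2164 x 0.03397 = 0.007351 mol; V(HNO3) at equivalence = 0.007351/0.1396 = 0.05266 L.
At equivalence the base is fully converted to CH3NH3+; total volume = 0.08663 L, so [CH3NH3+] = 0.007351/0.08663 = 0.08486 M.
Ka(CH3NH3+) = Kw/Kb = 1.0e-14 / 4.4 x 10^-4 = 2.27e-11.
[H^+] = sqrt(Ka x [CH3NH3+]) = sqrt(2.27e-11 x 0.08486) = 1.39e-6 M.
pH = -log(1.39e-6) = 5.86.

5.86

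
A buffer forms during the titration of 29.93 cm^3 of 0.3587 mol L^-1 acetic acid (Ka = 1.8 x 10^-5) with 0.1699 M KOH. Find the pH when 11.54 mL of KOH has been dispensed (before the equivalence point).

Initial n(CH3COOH) = 0.3587 x 0.02993 = 0.01074 mol.
n(KOH) added = 0.1699 x 0.01154 = 0.001961 mol, converting that many moles of CH3COOH to CH3COO-.
Remaining n(CH3COOH) = 0.008775 mol; n(CH3COO-) = 0.001961 mol.
By Henderson-Hasselbalch, pH = pKa + log([A^-]/[HA]) = 4.74 + log(0.001961/0.008775) = 4.74 + (-0.65) = 4.09.

4.09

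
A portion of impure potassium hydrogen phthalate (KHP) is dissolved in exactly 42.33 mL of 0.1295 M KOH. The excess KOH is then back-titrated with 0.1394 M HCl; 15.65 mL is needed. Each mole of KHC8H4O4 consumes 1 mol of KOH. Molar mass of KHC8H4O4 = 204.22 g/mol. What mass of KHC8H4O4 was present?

Total n(KOH) added = 0.1295 x 0.04233 = 0.005482 mol.
n(HCl) used = 0.1394 x 0.01565 = 0.002182 mol, which equals the excess n(KOH).
So n(KOH) consumed by the sample = 0.005482 - 0.002182 = 0.003300 mol.
n(KHC8H4O4) = 0.003300 / 1 = 0.003300 mol.
mass = 0.003300 mol x 204.22 g/mol = 0.674 g.

0.674 g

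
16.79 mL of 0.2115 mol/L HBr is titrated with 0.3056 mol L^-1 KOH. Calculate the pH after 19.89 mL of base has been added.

n(acid) = 0.2115 x 0.01679 = 0.003551 mol; n(KOH) added = 0.3056 x 0.01989 = 0.006078 mol.
Base is in excess by 0.006078 - 0.003551 = 0.002527 mol in a total volume of 0.03668 L.
[OH^-] = 0.002527/0.03668 = 0.06890 M, so pOH = 1.16 and pH = 14.00 - 1.16 = 12.84.

12.84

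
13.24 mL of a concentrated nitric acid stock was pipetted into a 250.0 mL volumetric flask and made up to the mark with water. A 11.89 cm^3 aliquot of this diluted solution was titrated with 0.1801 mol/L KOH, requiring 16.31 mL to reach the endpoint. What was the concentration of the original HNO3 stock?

4.66 M

n(KOH) = 0.1801 x 0.01631 = 0.002937 mol.
n(HNO3) in the aliquot = 0.002937 mol.
[diluted HNO3] = 0.002937 / 0.01189 = 0.2471 M.
Dilution factor = 250.0/13.24 = 18.88, so [stock] = 0.2471 x 18.88 = 4.66 M.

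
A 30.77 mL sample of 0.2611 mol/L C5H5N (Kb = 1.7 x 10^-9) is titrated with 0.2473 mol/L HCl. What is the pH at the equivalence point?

n(C5H5N) = 0.2611 x 0.03077 = 0.008034 mol; V(HCl) at equivalence = 0.008034/0.2473 = 0.03249 L.
At equivalence the base is fully converted to C5H5NH+; total volume = 0.06326 L, so [C5H5NH+] = 0.008034/0.06326 = 0.1270 M.
Ka(C5H5NH+) = Kw/Kb = 1.0e-14 / 1.7 x 10^-9 = 5.88e-6.
[H^+] = sqrt(Ka x [C5H5NH+]) = sqrt(5.88e-6 x 0.1270) = 0.000864 M.
pH = -log(0.000864) = 3.06.

3.06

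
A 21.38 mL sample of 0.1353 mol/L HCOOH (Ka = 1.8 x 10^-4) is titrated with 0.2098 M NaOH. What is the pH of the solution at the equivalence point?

8.33

n(HCOOH) = 0.1353 x 0.02138 = 0.002893 mol; V(NaOH) at equivalence = 0.002893/0.2098 = 0.01379 L.
At equivalence all the acid is converted to HCOO-; total volume = 0.02138 + 0.01379 = 0.03517 L, so [HCOO-] = 0.002893/0.03517 = 0.08225 M.
Kb = Kw/Ka = 1.0e-14 / 1.8 x 10^-4 = 5.56e-11.
[OH^-] = sqrt(Kb x [HCOO-]) = sqrt(5.56e-11 x 0.08225) = 2.14e-6 M.
pOH = 5.67, so pH = 14.00 - 5.67 = 8.33.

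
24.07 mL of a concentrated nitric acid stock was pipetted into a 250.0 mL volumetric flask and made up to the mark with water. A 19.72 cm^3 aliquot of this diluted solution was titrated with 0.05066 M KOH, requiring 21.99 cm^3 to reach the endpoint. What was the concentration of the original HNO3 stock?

n(KOH) = 0.05066 x 0.02199 = 0.001114 mol.
n(HNO3) in the aliquot = 0.001114 mol.
[diluted HNO3] = 0.001114 / 0.01972 = 0.05649 M.
Dilution factor = 250.0/24.07 = 10.39, so [stock] = 0.05649 x 10.39 = 0.587 M.

0.587 M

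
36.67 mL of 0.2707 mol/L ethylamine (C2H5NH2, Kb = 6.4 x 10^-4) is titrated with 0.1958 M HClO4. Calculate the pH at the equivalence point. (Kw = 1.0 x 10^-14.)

n(C2H5NH2) = 0.2707 x 0.03667 = 0.009927 mol; V(HClO4) at equivalence = 0.009927/0.1958 = 0.05070 L.
At equivalence the base is fully converted to C2H5NH3+; total volume = 0.08737 L, so [C2H5NH3+] = 0.009927/0.08737 = 0.1136 M.
Ka(C2H5NH3+) = Kw/Kb = 1.0e-14 / 6.4 x 10^-4 = 1.56e-11.
[H^+] = sqrt(Ka x [C2H5NH3+]) = sqrt(1.56e-11 x 0.1136) = 1.33e-6 M.
pH = -log(1.33e-6) = 5.88.

5.88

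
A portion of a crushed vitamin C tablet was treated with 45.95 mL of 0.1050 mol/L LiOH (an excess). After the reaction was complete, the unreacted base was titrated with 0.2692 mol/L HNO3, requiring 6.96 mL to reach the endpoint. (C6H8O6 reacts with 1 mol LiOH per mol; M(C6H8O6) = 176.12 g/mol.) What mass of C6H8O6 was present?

0.520 g

Total n(LiOH) added = 0.1050 x 0.04595 = 0.004825 mol.
n(HNO3) used = 0.2692 x 0.006960 = 0.001874 mol, which equals the excess n(LiOH).
So n(LiOH) consumed by the sample = 0.004825 - 0.001874 = 0.002951 mol.
n(C6H8O6) = 0.002951 / 1 = 0.002951 mol.
mass = 0.002951 mol x 176.12 g/mol = 0.520 g.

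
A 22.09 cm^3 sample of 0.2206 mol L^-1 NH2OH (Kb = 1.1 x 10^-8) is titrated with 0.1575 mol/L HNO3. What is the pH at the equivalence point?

n(NH2OH) = 0.2206 x 0.02209 = 0.004873 mol; V(HNO3) at equivalence = 0.004873/0.1575 = 0.03094 L.
At equivalence the base is fully converted to NH3OH+; total volume = 0.05303 L, so [NH3OH+] = 0.004873/0.05303 = 0.09189 M.
Ka(NH3OH+) = Kw/Kb = 1.0e-14 / 1.1 x 10^-8 = 9.09e-7.
[H^+] = sqrt(Ka x [NH3OH+]) = sqrt(9.09e-7 x 0.09189) = 0.000289 M.
pH = -log(0.000289) = 3.54.

3.54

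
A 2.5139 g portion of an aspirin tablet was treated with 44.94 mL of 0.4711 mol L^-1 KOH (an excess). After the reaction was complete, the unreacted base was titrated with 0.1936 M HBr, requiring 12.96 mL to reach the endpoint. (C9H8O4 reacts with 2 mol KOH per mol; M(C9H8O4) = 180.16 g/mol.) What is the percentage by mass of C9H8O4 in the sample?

66.9%

Total n(KOH) added = 0.4711 x 0.04494 = 0.02117 mol.
n(HBr) used = 0.1936 x 0.01296 = 0.002509 mol, which equals the excess n(KOH).
So n(KOH) consumed by the sample = 0.02117 - 0.002509 = 0.01866 mol.
n(C9H8O4) = 0.01866 / 2 = 0.009331 mol.
mass C9H8O4 = 0.009331 x 180.16 = 1.681 g, so %C9H8O4 = 1.681/2.5139 x 100 = 66.9%.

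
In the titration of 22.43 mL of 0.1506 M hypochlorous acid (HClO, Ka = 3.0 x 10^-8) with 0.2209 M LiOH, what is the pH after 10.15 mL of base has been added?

7.82

Initial n(HClO) = 0.1506 x 0.02243 = 0.003378 mol.
n(LiOH) added = 0.2209 x 0.01015 = 0.002242 mol, converting that many moles of HClO to ClO-.
Remaining n(HClO) = 0.001136 mol; n(ClO-) = 0.002242 mol.
By Henderson-Hasselbalch, pH = pKa + log([A^-]/[HA]) = 7.52 + log(0.002242/0.001136) = 7.52 + (+0.30) = 7.82.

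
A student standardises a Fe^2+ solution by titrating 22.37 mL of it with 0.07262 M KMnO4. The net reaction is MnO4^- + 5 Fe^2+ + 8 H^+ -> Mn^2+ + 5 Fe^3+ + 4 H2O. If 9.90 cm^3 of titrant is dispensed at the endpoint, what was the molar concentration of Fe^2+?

0.161 M

n(KMnO4) = 0.07262 x 0.009900 = 0.0007189 mol.
From the balanced equation, 1 mol KMnO4 reacts with 5 mol Fe^2+, so n(Fe^2+) = 0.0007189 x 5/1 = 0.003595 mol.
[Fe^2+] = 0.003595 / 0.02237 L = 0.161 M.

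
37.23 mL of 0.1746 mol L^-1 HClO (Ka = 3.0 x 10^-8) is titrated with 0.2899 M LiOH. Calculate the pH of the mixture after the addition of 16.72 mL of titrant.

Initial n(HClO) = 0.1746 x 0.03723 = 0.006500 mol.
n(LiOH) added = 0.2899 x 0.01672 = 0.004847 mol, converting that many moles of HClO to ClO-.
Remaining n(HClO) = 0.001653 mol; n(ClO-) = 0.004847 mol.
By Henderson-Hasselbalch, pH = pKa + log([A^-]/[HA]) = 7.52 + log(0.004847/0.001653) = 7.52 + (+0.47) = 7.99.

7.99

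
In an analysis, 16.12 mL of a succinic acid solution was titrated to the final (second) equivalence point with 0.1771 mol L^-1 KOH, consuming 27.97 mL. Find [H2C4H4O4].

n(KOH) = 0.1771 x 0.02797 = 0.004953 mol.
At the final (second) equivalence point, 2 mol OH^- react per mol H2C4H4O4, so n(H2C4H4O4) = 0.004953 / 2 = 0.002477 mol.
[H2C4H4O4] = 0.002477 / 0.01612 L = 0.154 M.

0.154 M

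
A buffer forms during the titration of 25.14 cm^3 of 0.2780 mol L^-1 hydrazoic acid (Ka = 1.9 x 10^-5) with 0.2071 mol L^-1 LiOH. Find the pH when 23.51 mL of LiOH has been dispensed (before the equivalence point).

5.08

Initial n(HN3) = 0.2780 x 0.02514 = 0.006989 mol.
n(LiOH) added = 0.2071 x 0.02351 = 0.004869 mol, converting that many moles of HN3 to N3-.
Remaining n(HN3) = 0.002120 mol; n(N3-) = 0.004869 mol.
By Henderson-Hasselbalch, pH = pKa + log([A^-]/[HA]) = 4.72 + log(0.004869/0.002120) = 4.72 + (+0.36) = 5.08.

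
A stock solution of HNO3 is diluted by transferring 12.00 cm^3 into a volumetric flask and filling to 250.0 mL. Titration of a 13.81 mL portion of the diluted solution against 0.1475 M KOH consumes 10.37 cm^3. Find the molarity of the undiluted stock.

2.31 M

n(KOH) = 0.1475 x 0.01037 = 0.001530 mol.
n(HNO3) in the aliquot = 0.001530 mol.
[diluted HNO3] = 0.001530 / 0.01381 = 0.1108 M.
Dilution factor = 250.0/12.00 = 20.83, so [stock] = 0.1108 x 20.83 = 2.31 M.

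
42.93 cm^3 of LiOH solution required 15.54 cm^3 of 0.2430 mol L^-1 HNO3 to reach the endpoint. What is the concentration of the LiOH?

n(HNO3) delivered = 0.2430 x 0.01554 = 0.003776 mol.
For a 1:1 reaction, n(LiOH) = 0.003776 mol.
[LiOH] = 0.003776 mol / 0.04293 L = 0.0880 M.

0.0880 M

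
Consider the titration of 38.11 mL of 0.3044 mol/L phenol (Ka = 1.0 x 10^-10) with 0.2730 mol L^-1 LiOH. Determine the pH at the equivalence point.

n(C6H5OH) = 0.3044 x 0.03811 = 0.01160 mol; V(LiOH) at equivalence = 0.01160/0.2730 = 0.04249 L.
At equivalence all the acid is converted to C6H5O-; total volume = 0.03811 + 0.04249 = 0.08060 L, so [C6H5O-] = 0.01160/0.08060 = 0.1439 M.
Kb = Kw/Ka = 1.0e-14 / 1.0 x 10^-10 = 0.000100.
[OH^-] = sqrt(Kb x [C6H5O-]) = sqrt(0.000100 x 0.1439) = 0.00379 M.
pOH = 2.42, so pH = 14.00 - 2.42 = 11.58.

11.58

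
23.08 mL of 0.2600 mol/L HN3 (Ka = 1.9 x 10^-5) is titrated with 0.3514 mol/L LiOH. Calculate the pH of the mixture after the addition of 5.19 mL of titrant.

Initial n(HN3) = 0.2600 x 0.02308 = 0.006001 mol.
n(LiOH) added = 0.3514 x 0.005190 = 0.001824 mol, converting that many moles of HN3 to N3-.
Remaining n(HN3) = 0.004177 mol; n(N3-) = 0.001824 mol.
By Henderson-Hasselbalch, pH = pKa + log([A^-]/[HA]) = 4.72 + log(0.001824/0.004177) = 4.72 + (-0.36) = 4.36.

4.36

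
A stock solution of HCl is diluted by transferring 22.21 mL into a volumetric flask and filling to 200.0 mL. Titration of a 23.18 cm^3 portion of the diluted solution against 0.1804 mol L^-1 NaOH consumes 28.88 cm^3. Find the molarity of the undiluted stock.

2.02 M

n(NaOH) = 0.1804 x 0.02888 = 0.005210 mol.
n(HCl) in the aliquot = 0.005210 mol.
[diluted HCl] = 0.005210 / 0.02318 = 0.2248 M.
Dilution factor = 200.0/22.21 = 9.005, so [stock] = 0.2248 x 9.005 = 2.02 M.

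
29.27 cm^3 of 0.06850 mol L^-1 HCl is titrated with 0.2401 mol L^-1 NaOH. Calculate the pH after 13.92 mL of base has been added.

n(acid) = 0.06850 x 0.02927 = 0.002005 mol; n(NaOH) added = 0.2401 x 0.01392 = 0.003342 mol.
Base is in excess by 0.003342 - 0.002005 = 0.001337 mol in a total volume of 0.04319 L.
[OH^-] = 0.001337/0.04319 = 0.03096 M, so pOH = 1.51 and pH = 14.00 - 1.51 = 12.49.

12.49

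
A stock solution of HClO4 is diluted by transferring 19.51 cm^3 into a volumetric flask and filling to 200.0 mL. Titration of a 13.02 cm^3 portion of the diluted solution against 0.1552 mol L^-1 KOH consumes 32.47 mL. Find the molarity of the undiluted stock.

n(KOH) = 0.1552 x 0.03247 = 0.005039 mol.
n(HClO4) in the aliquot = 0.005039 mol.
[diluted HClO4] = 0.005039 / 0.01302 = 0.3870 M.
Dilution factor = 200.0/19.51 = 10.25, so [stock] = 0.3870 x 10.25 = 3.97 M.

3.97 M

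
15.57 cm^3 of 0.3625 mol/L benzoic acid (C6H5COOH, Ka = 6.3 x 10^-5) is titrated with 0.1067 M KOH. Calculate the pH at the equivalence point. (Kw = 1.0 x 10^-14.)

n(C6H5COOH) = 0.3625 x 0.01557 = 0.005644 mol; V(KOH) at equivalence = 0.005644/0.1067 = 0.05290 L.
At equivalence all the acid is converted to C6H5COO-; total volume = 0.01557 + 0.05290 = 0.06847 L, so [C6H5COO-] = 0.005644/0.06847 = 0.08244 M.
Kb = Kw/Ka = 1.0e-14 / 6.3 x 10^-5 = 1.59e-10.
[OH^-] = sqrt(Kb x [C6H5COO-]) = sqrt(1.59e-10 x 0.08244) = 3.62e-6 M.
pOH = 5.44, so pH = 14.00 - 5.44 = 8.56.

8.56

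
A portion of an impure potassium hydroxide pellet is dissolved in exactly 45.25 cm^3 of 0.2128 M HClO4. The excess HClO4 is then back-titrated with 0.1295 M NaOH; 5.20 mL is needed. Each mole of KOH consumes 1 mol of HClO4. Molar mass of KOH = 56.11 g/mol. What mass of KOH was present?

0.503 g

Total n(HClO4) added = 0.2128 x 0.04525 = 0.009629 mol.
n(NaOH) used = 0.1295 x 0.005200 = 0.0006734 mol, which equals the excess n(HClO4).
So n(HClO4) consumed by the sample = 0.009629 - 0.0006734 = 0.008956 mol.
n(KOH) = 0.008956 / 1 = 0.008956 mol.
mass = 0.008956 mol x 56.11 g/mol = 0.503 g.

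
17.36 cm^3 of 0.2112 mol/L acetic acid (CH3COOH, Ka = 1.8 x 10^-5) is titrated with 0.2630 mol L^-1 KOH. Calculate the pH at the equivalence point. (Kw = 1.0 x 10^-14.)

8.91

n(CH3COOH) = 0.2112 x 0.01736 = 0.003666 mol; V(KOH) at equivalence = 0.003666/0.2630 = 0.01394 L.
At equivalence all the acid is converted to CH3COO-; total volume = 0.01736 + 0.01394 = 0.03130 L, so [CH3COO-] = 0.003666/0.03130 = 0.1171 M.
Kb = Kw/Ka = 1.0e-14 / 1.8 x 10^-5 = 5.56e-10.
[OH^-] = sqrt(Kb x [CH3COO-]) = sqrt(5.56e-10 x 0.1171) = 8.07e-6 M.
pOH = 5.09, so pH = 14.00 - 5.09 = 8.91.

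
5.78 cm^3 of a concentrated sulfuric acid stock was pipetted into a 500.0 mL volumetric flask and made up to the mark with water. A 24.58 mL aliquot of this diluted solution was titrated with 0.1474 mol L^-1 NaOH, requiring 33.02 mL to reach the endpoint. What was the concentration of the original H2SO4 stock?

8.56 M

n(NaOH) = 0.1474 x 0.03302 = 0.004867 mol.
n(H2SO4) in the aliquot = 0.004867 x 1/2 = 0.002434 mol.
[diluted H2SO4] = 0.002434 / 0.02458 = 0.09901 M.
Dilution factor = 500.0/5.780 = 86.51, so [stock] = 0.09901 x 86.51 = 8.56 M.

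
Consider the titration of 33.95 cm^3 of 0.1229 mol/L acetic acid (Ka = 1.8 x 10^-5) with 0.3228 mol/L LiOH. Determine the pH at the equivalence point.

8.85

n(CH3COOH) = 0.1229 x 0.03395 = 0.004172 mol; V(LiOH) at equivalence = 0.004172/0.3228 = 0.01293 L.
At equivalence all the acid is converted to CH3COO-; total volume = 0.03395 + 0.01293 = 0.04688 L, so [CH3COO-] = 0.004172/0.04688 = 0.08901 M.
Kb = Kw/Ka = 1.0e-14 / 1.8 x 10^-5 = 5.56e-10.
[OH^-] = sqrt(Kb x [CH3COO-]) = sqrt(5.56e-10 x 0.08901) = 7.03e-6 M.
pOH = 5.15, so pH = 14.00 - 5.15 = 8.85.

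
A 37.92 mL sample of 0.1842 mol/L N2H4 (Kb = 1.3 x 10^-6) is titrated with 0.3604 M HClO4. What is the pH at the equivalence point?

4.51

n(N2H4) = 0.1842 x 0.03792 = 0.006985 mol; V(HClO4) at equivalence = 0.006985/0.3604 = 0.01938 L.
At equivalence the base is fully converted to N2H5+; total volume = 0.05730 L, so [N2H5+] = 0.006985/0.05730 = 0.1219 M.
Ka(N2H5+) = Kw/Kb = 1.0e-14 / 1.3 x 10^-6 = 7.69e-9.
[H^+] = sqrt(Ka x [N2H5+]) = sqrt(7.69e-9 x 0.1219) = 3.06e-5 M.
pH = -log(3.06e-5) = 4.51.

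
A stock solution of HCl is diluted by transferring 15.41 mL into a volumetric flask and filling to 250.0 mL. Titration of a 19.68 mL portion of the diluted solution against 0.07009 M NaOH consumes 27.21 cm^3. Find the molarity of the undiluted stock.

n(NaOH) = 0.07009 x 0.02721 = 0.001907 mol.
n(HCl) in the aliquot = 0.001907 mol.
[diluted HCl] = 0.001907 / 0.01968 = 0.09691 M.
Dilution factor = 250.0/15.41 = 16.22, so [stock] = 0.09691 x 16.22 = 1.57 M.

1.57 M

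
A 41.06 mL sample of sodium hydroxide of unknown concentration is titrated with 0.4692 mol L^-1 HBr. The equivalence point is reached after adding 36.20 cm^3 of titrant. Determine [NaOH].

n(HBr) delivered = 0.4692 x 0.03620 = 0.01699 mol.
For a 1:1 reaction, n(NaOH) = 0.01699 mol.
[NaOH] = 0.01699 mol / 0.04106 L = 0.414 M.

0.414 M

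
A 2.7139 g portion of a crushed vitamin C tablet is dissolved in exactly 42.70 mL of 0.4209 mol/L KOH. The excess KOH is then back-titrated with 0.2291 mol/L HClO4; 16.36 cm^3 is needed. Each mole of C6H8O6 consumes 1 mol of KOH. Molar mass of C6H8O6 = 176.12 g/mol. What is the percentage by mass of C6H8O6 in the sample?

92.3%

Total n(KOH) added = 0.4209 x 0.04270 = 0.01797 mol.
n(HClO4) used = 0.2291 x 0.01636 = 0.003748 mol, which equals the excess n(KOH).
So n(KOH) consumed by the sample = 0.01797 - 0.003748 = 0.01422 mol.
n(C6H8O6) = 0.01422 / 1 = 0.01422 mol.
mass C6H8O6 = 0.01422 x 176.12 = 2.505 g, so %C6H8O6 = 2.505/2.7139 x 100 = 92.3%.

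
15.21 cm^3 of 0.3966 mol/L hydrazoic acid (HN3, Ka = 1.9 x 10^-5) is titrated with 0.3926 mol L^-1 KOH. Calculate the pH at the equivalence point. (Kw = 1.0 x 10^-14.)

n(HN3) = 0.3966 x 0.01521 = 0.006032 mol; V(KOH) at equivalence = 0.006032/0.3926 = 0.01536 L.
At equivalence all the acid is converted to N3-; total volume = 0.01521 + 0.01536 = 0.03057 L, so [N3-] = 0.006032/0.03057 = 0.1973 M.
Kb = Kw/Ka = 1.0e-14 / 1.9 x 10^-5 = 5.26e-10.
[OH^-] = sqrt(Kb x [N3-]) = sqrt(5.26e-10 x 0.1973) = 1.02e-5 M.
pOH = 4.99, so pH = 14.00 - 4.99 = 9.01.

9.01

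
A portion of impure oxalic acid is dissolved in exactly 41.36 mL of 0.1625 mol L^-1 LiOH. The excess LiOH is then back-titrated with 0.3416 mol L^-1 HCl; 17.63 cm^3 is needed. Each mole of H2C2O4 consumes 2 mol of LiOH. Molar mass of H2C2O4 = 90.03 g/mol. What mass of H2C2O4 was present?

Total n(LiOH) added = 0.1625 x 0.04136 = 0.006721 mol.
n(HCl) used = 0.3416 x 0.01763 = 0.006022 mol, which equals the excess n(LiOH).
So n(LiOH) consumed by the sample = 0.006721 - 0.006022 = 0.0006986 mol.
n(H2C2O4) = 0.0006986 / 2 = 0.0003493 mol.
mass = 0.0003493 mol x 90.03 g/mol = 0.0314 g.

0.0314 g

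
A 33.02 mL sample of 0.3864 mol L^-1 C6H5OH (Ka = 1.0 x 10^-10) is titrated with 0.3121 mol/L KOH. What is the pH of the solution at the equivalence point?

11.62

n(C6H5OH) = 0.3864 x 0.03302 = 0.01276 mol; V(KOH) at equivalence = 0.01276/0.3121 = 0.04088 L.
At equivalence all the acid is converted to C6H5O-; total volume = 0.03302 + 0.04088 = 0.07390 L, so [C6H5O-] = 0.01276/0.07390 = 0.1726 M.
Kb = Kw/Ka = 1.0e-14 / 1.0 x 10^-10 = 0.000100.
[OH^-] = sqrt(Kb x [C6H5O-]) = sqrt(0.000100 x 0.1726) = 0.00416 M.
pOH = 2.38, so pH = 14.00 - 2.38 = 11.62.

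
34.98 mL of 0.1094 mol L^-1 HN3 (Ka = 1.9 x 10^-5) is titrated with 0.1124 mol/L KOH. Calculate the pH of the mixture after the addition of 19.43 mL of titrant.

Initial n(HN3) = 0.1094 x 0.03498 = 0.003827 mol.
n(KOH) added = 0.1124 x 0.01943 = 0.002184 mol, converting that many moles of HN3 to N3-.
Remaining n(HN3) = 0.001643 mol; n(N3-) = 0.002184 mol.
By Henderson-Hasselbalch, pH = pKa + log([A^-]/[HA]) = 4.72 + log(0.002184/0.001643) = 4.72 + (+0.12) = 4.84.

4.84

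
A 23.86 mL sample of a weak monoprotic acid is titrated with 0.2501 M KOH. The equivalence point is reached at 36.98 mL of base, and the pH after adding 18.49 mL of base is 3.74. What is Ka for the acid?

18.49 mL is half of the equivalence volume, so this is the half-equivalence point where [HA] = [A^-].
At half-equivalence pH = pKa, so pKa = 3.74.
Ka = 10^(-3.74) = 1.8 x 10^-4.

1.8 x 10^-4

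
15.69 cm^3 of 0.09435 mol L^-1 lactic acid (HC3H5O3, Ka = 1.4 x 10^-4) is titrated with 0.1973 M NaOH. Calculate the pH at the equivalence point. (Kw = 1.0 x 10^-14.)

n(HC3H5O3) = 0.09435 x 0.01569 = 0.001480 mol; V(NaOH) at equivalence = 0.001480/0.1973 = 0.007503 L.
At equivalence all the acid is converted to C3H5O3-; total volume = 0.01569 + 0.007503 = 0.02319 L, so [C3H5O3-] = 0.001480/0.02319 = 0.06383 M.
Kb = Kw/Ka = 1.0e-14 / 1.4 x 10^-4 = 7.14e-11.
[OH^-] = sqrt(Kb x [C3H5O3-]) = sqrt(7.14e-11 x 0.06383) = 2.14e-6 M.
pOH = 5.67, so pH = 14.00 - 5.67 = 8.33.

8.33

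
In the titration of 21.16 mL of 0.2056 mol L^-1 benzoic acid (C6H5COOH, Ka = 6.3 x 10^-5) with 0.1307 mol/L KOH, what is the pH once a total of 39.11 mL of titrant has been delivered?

n(acid) = 0.2056 x 0.02116 = 0.004350 mol; n(KOH) added = 0.1307 x 0.03911 = 0.005112 mol.
Base is in excess by 0.005112 - 0.004350 = 0.0007612 mol in a total volume of 0.06027 L.
[OH^-] = 0.0007612/0.06027 = 0.01263 M, so pOH = 1.90 and pH = 14.00 - 1.90 = 12.10.

12.10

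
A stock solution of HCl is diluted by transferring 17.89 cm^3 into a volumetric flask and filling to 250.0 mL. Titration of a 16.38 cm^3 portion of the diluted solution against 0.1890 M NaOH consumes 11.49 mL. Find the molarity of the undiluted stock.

n(NaOH) = 0.1890 x 0.01149 = 0.002172 mol.
n(HCl) in the aliquot = 0.002172 mol.
[diluted HCl] = 0.002172 / 0.01638 = 0.1326 M.
Dilution factor = 250.0/17.89 = 13.97, so [stock] = 0.1326 x 13.97 = 1.85 M.

1.85 M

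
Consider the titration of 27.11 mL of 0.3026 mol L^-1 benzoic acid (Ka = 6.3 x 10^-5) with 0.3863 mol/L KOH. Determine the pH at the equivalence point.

n(C6H5COOH) = 0.3026 x 0.02711 = 0.008203 mol; V(KOH) at equivalence = 0.008203/0.3863 = 0.02124 L.
At equivalence all the acid is converted to C6H5COO-; total volume = 0.02711 + 0.02124 = 0.04835 L, so [C6H5COO-] = 0.008203/0.04835 = 0.1697 M.
Kb = Kw/Ka = 1.0e-14 / 6.3 x 10^-5 = 1.59e-10.
[OH^-] = sqrt(Kb x [C6H5COO-]) = sqrt(1.59e-10 x 0.1697) = 5.19e-6 M.
pOH = 5.28, so pH = 14.00 - 5.28 = 8.72.

8.72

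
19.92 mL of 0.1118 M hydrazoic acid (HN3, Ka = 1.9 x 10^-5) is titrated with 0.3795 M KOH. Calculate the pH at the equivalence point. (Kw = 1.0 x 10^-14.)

n(HN3) = 0.1118 x 0.01992 = 0.002227 mol; V(KOH) at equivalence = 0.002227/0.3795 = 0.005868 L.
At equivalence all the acid is converted to N3-; total volume = 0.01992 + 0.005868 = 0.02579 L, so [N3-] = 0.002227/0.02579 = 0.08636 M.
Kb = Kw/Ka = 1.0e-14 / 1.9 x 10^-5 = 5.26e-10.
[OH^-] = sqrt(Kb x [N3-]) = sqrt(5.26e-10 x 0.08636) = 6.74e-6 M.
pOH = 5.17, so pH = 14.00 - 5.17 = 8.83.

8.83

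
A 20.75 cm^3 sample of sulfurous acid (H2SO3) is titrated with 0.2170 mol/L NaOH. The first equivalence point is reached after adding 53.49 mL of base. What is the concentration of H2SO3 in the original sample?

0.559 M

n(NaOH) = 0.2170 x 0.05349 = 0.01161 mol.
At the first equivalence point, 1 mol OH^- react per mol H2SO3, so n(H2SO3) = 0.01161 / 1 = 0.01161 mol.
[H2SO3] = 0.01161 / 0.02075 L = 0.559 M.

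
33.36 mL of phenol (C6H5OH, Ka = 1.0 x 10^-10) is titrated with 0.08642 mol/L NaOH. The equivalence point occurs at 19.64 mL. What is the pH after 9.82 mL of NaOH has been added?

10.00

9.82 mL is exactly half the equivalence volume (19.64/2), i.e. the half-equivalence point.
There, n(HA) = n(A^-), so pH = pKa = -log(1.0 x 10^-10) = 10.00.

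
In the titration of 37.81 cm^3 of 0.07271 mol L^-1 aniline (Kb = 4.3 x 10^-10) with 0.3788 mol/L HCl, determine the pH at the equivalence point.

2.92

n(C6H5NH2) = 0.07271 x 0.03781 = 0.002749 mol; V(HCl) at equivalence = 0.002749/0.3788 = 0.007258 L.
At equivalence the base is fully converted to C6H5NH3+; total volume = 0.04507 L, so [C6H5NH3+] = 0.002749/0.04507 = 0.06100 M.
Ka(C6H5NH3+) = Kw/Kb = 1.0e-14 / 4.3 x 10^-10 = 2.33e-5.
[H^+] = sqrt(Ka x [C6H5NH3+]) = sqrt(2.33e-5 x 0.06100) = 0.00119 M.
pH = -log(0.00119) = 2.92.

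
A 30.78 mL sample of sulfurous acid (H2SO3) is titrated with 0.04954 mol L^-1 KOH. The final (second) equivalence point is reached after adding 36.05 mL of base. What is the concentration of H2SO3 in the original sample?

n(KOH) = 0.04954 x 0.03605 = 0.001786 mol.
At the final (second) equivalence point, 2 mol OH^- react per mol H2SO3, so n(H2SO3) = 0.001786 / 2 = 0.0008930 mol.
[H2SO3] = 0.0008930 / 0.03078 L = 0.0290 M.

0.0290 M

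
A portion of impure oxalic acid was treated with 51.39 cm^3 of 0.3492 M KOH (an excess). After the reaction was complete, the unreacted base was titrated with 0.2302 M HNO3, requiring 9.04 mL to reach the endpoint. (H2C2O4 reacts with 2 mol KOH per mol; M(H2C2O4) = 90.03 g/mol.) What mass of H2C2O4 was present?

Total n(KOH) added = 0.3492 x 0.05139 = 0.01795 mol.
n(HNO3) used = 0.2302 x 0.009040 = 0.002081 mol, which equals the excess n(KOH).
So n(KOH) consumed by the sample = 0.01795 - 0.002081 = 0.01586 mol.
n(H2C2O4) = 0.01586 / 2 = 0.007932 mol.
mass = 0.007932 mol x 90.03 g/mol = 0.714 g.

0.714 g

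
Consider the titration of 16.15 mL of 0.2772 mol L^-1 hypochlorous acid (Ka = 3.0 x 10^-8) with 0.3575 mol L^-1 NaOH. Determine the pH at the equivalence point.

n(HClO) = 0.2772 x 0.01615 = 0.004477 mol; V(NaOH) at equivalence = 0.004477/0.3575 = 0.01252 L.
At equivalence all the acid is converted to ClO-; total volume = 0.01615 + 0.01252 = 0.02867 L, so [ClO-] = 0.004477/0.02867 = 0.1561 M.
Kb = Kw/Ka = 1.0e-14 / 3.0 x 10^-8 = 3.33e-7.
[OH^-] = sqrt(Kb x [ClO-]) = sqrt(3.33e-7 x 0.1561) = 0.000228 M.
pOH = 3.64, so pH = 14.00 - 3.64 = 10.36.

10.36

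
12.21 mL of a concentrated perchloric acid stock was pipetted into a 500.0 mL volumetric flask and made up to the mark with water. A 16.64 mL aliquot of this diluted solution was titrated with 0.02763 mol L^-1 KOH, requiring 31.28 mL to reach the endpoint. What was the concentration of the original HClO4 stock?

2.13 M

n(KOH) = 0.02763 x 0.03128 = 0.0008643 mol.
n(HClO4) in the aliquot = 0.0008643 mol.
[diluted HClO4] = 0.0008643 / 0.01664 = 0.05194 M.
Dilution factor = 500.0/12.21 = 40.95, so [stock] = 0.05194 x 40.95 = 2.13 M.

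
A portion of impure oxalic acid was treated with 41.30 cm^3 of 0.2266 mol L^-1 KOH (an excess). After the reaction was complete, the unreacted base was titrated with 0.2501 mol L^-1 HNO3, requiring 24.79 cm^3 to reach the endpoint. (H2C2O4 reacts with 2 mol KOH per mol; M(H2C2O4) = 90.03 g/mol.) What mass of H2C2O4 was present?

Total n(KOH) added = 0.2266 x 0.04130 = 0.009359 mol.
n(HNO3) used = 0.2501 x 0.02479 = 0.006200 mol, which equals the excess n(KOH).
So n(KOH) consumed by the sample = 0.009359 - 0.006200 = 0.003159 mol.
n(H2C2O4) = 0.003159 / 2 = 0.001579 mol.
mass = 0.001579 mol x 90.03 g/mol = 0.142 g.

0.142 g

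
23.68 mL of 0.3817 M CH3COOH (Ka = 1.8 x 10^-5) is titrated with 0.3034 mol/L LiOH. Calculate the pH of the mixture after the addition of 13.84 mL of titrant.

4.68

Initial n(CH3COOH) = 0.3817 x 0.02368 = 0.009039 mol.
n(LiOH) added = 0.3034 x 0.01384 = 0.004199 mol, converting that many moles of CH3COOH to CH3COO-.
Remaining n(CH3COOH) = 0.004840 mol; n(CH3COO-) = 0.004199 mol.
By Henderson-Hasselbalch, pH = pKa + log([A^-]/[HA]) = 4.74 + log(0.004199/0.004840) = 4.74 + (-0.06) = 4.68.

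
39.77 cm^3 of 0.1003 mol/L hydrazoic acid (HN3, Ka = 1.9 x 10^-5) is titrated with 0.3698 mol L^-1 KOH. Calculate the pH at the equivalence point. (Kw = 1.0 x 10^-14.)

8.81

n(HN3) = 0.1003 x 0.03977 = 0.003989 mol; V(KOH) at equivalence = 0.003989/0.3698 = 0.01079 L.
At equivalence all the acid is converted to N3-; total volume = 0.03977 + 0.01079 = 0.05056 L, so [N3-] = 0.003989/0.05056 = 0.07890 M.
Kb = Kw/Ka = 1.0e-14 / 1.9 x 10^-5 = 5.26e-10.
[OH^-] = sqrt(Kb x [N3-]) = sqrt(5.26e-10 x 0.07890) = 6.44e-6 M.
pOH = 5.19, so pH = 14.00 - 5.19 = 8.81.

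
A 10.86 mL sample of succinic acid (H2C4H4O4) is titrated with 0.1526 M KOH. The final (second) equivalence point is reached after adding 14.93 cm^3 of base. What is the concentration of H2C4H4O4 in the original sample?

0.105 M

n(KOH) = 0.1526 x 0.01493 = 0.002278 mol.
At the final (second) equivalence point, 2 mol OH^- react per mol H2C4H4O4, so n(H2C4H4O4) = 0.002278 / 2 = 0.001139 mol.
[H2C4H4O4] = 0.001139 / 0.01086 L = 0.105 M.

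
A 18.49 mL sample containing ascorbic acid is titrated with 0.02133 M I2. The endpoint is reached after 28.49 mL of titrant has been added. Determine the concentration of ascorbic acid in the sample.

n(I2) = 0.02133 x 0.02849 = 0.0006077 mol.
From the balanced equation, 1 mol I2 reacts with 1 mol ascorbic acid, so n(ascorbic acid) = 0.0006077 x 1/1 = 0.0006077 mol.
[ascorbic acid] = 0.0006077 / 0.01849 L = 0.0329 M.

0.0329 M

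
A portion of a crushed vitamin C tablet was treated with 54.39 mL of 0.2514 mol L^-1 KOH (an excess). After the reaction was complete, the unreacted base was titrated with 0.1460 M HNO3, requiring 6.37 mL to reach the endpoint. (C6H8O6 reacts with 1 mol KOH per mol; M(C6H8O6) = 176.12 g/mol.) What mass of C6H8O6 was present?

2.24 g

Total n(KOH) added = 0.2514 x 0.05439 = 0.01367 mol.
n(HNO3) used = 0.1460 x 0.006370 = 0.0009300 mol, which equals the excess n(KOH).
So n(KOH) consumed by the sample = 0.01367 - 0.0009300 = 0.01274 mol.
n(C6H8O6) = 0.01274 / 1 = 0.01274 mol.
mass = 0.01274 mol x 176.12 g/mol = 2.24 g.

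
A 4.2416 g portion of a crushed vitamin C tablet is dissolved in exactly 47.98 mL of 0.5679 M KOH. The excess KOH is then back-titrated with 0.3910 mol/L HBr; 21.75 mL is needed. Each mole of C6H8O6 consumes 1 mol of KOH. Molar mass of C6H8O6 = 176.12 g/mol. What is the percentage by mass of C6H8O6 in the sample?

77.8%

Total n(KOH) added = 0.5679 x 0.04798 = 0.02725 mol.
n(HBr) used = 0.3910 x 0.02175 = 0.008504 mol, which equals the excess n(KOH).
So n(KOH) consumed by the sample = 0.02725 - 0.008504 = 0.01874 mol.
n(C6H8O6) = 0.01874 / 1 = 0.01874 mol.
mass C6H8O6 = 0.01874 x 176.12 = 3.301 g, so %C6H8O6 = 3.301/4.2416 x 100 = 77.8%.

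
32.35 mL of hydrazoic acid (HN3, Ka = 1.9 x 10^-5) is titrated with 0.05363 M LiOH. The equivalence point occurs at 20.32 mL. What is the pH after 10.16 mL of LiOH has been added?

10.16 mL is exactly half the equivalence volume (20.32/2), i.e. the half-equivalence point.
There, n(HA) = n(A^-), so pH = pKa = -log(1.9 x 10^-5) = 4.72.

4.72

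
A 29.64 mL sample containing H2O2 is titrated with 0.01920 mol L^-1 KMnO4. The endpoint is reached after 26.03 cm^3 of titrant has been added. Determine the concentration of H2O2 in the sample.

0.0422 M

n(KMnO4) = 0.01920 x 0.02603 = 0.0004998 mol.
From the balanced equation, 2 mol KMnO4 reacts with 5 mol H2O2, so n(H2O2) = 0.0004998 x 5/2 = 0.001249 mol.
[H2O2] = 0.001249 / 0.02964 L = 0.0422 M.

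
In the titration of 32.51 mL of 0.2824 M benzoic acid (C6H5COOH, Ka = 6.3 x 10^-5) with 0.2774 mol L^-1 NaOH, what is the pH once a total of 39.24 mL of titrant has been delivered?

12.38

n(acid) = 0.2824 x 0.03251 = 0.009181 mol; n(NaOH) added = 0.2774 x 0.03924 = 0.01089 mol.
Base is in excess by 0.01089 - 0.009181 = 0.001704 mol in a total volume of 0.07175 L.
[OH^-] = 0.001704/0.07175 = 0.02375 M, so pOH = 1.62 and pH = 14.00 - 1.62 = 12.38.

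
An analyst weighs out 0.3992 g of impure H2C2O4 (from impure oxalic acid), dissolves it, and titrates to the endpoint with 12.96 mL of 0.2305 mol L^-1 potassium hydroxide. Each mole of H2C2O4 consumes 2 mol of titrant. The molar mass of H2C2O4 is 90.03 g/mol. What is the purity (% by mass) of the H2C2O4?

33.7%

n(KOH) = 0.2305 x 0.01296 = 0.002987 mol.
n(H2C2O4) = 0.002987 / 2 = 0.001494 mol.
mass of H2C2O4 = 0.001494 x 90.03 = 0.1345 g.
% purity = 0.1345 / 0.3992 x 100 = 33.7%.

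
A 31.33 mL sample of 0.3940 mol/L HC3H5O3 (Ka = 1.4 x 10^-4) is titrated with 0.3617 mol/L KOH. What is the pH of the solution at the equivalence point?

8.56

n(HC3H5O3) = 0.3940 x 0.03133 = 0.01234 mol; V(KOH) at equivalence = 0.01234/0.3617 = 0.03413 L.
At equivalence all the acid is converted to C3H5O3-; total volume = 0.03133 + 0.03413 = 0.06546 L, so [C3H5O3-] = 0.01234/0.06546 = 0.1886 M.
Kb = Kw/Ka = 1.0e-14 / 1.4 x 10^-4 = 7.14e-11.
[OH^-] = sqrt(Kb x [C3H5O3-]) = sqrt(7.14e-11 x 0.1886) = 3.67e-6 M.
pOH = 5.44, so pH = 14.00 - 5.44 = 8.56.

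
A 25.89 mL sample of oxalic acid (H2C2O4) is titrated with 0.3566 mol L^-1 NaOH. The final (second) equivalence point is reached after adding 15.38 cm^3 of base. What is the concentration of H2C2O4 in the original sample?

n(NaOH) = 0.3566 x 0.01538 = 0.005485 mol.
At the final (second) equivalence point, 2 mol OH^- react per mol H2C2O4, so n(H2C2O4) = 0.005485 / 2 = 0.002742 mol.
[H2C2O4] = 0.002742 / 0.02589 L = 0.106 M.

0.106 M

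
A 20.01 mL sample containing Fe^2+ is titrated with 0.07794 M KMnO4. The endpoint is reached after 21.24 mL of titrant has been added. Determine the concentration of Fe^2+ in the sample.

n(KMnO4) = 0.07794 x 0.02124 = 0.001655 mol.
From the balanced equation, 1 mol KMnO4 reacts with 5 mol Fe^2+, so n(Fe^2+) = 0.001655 x 5/1 = 0.008277 mol.
[Fe^2+] = 0.008277 / 0.02001 L = 0.414 M.

0.414 M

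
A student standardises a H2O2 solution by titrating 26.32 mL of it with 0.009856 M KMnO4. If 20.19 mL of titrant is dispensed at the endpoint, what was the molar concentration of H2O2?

0.0189 M

n(KMnO4) = 0.009856 x 0.02019 = 0.0001990 mol.
From the balanced equation, 2 mol KMnO4 reacts with 5 mol H2O2, so n(H2O2) = 0.0001990 x 5/2 = 0.0004975 mol.
[H2O2] = 0.0004975 / 0.02632 L = 0.0189 M.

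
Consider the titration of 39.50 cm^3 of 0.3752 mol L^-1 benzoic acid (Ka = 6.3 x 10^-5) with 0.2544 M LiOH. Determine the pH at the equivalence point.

n(C6H5COOH) = 0.3752 x 0.03950 = 0.01482 mol; V(LiOH) at equivalence = 0.01482/0.2544 = 0.05826 L.
At equivalence all the acid is converted to C6H5COO-; total volume = 0.03950 + 0.05826 = 0.09776 L, so [C6H5COO-] = 0.01482/0.09776 = 0.1516 M.
Kb = Kw/Ka = 1.0e-14 / 6.3 x 10^-5 = 1.59e-10.
[OH^-] = sqrt(Kb x [C6H5COO-]) = sqrt(1.59e-10 x 0.1516) = 4.91e-6 M.
pOH = 5.31, so pH = 14.00 - 5.31 = 8.69.

8.69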